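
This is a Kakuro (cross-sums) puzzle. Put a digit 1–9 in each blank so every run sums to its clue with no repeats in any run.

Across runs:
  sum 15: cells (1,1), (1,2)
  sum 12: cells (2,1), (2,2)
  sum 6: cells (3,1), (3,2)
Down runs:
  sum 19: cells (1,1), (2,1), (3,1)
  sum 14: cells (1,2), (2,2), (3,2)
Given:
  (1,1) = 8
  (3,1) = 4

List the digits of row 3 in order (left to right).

4, 2

(1,2) = 15 − 8 = 7 completes the 15 across.
(2,1) = 19 − 12 = 7 completes the 19 down.
(2,2) = 12 − 7 = 5 completes the 12 across.
(3,2) = 6 − 4 = 2 completes the 6 across.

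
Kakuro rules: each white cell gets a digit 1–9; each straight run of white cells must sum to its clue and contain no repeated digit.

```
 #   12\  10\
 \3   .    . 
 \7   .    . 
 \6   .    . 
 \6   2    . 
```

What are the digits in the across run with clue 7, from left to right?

4 3

3 in 2 cells must be {1,2}; 10 in 4 cells must be {1,2,3,4}.
Given what's placed, R1C1 must be 1 to fit the 3 across and 12 down.
R1C2 = 3 − 1 = 2 completes the 3 across.
R4C2 = 6 − 2 = 4 completes the 6 across.
R3C2 = 1: the only remaining digit allowed by both the 6 across and the 10 down.
R2C2 = 10 − 7 = 3 completes the 10 down.
R3C1 = 6 − 1 = 5 completes the 6 across.
R2C1 = 7 − 3 = 4 completes the 7 across.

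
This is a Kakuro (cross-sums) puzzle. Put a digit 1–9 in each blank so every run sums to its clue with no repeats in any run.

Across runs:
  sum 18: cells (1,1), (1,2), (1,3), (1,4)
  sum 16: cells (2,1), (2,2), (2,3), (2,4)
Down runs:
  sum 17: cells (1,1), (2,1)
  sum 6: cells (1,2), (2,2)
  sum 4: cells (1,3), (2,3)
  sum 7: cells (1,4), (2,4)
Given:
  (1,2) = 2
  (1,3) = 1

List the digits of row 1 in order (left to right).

9, 2, 1, 6

17 in 2 cells must be {8,9}; 4 in 2 cells must be {1,3}.
(1,4) = 6: the only remaining digit allowed by both the 18 across and the 7 down.
(2,2) = 6 − 2 = 4 completes the 6 down.
(2,3) = 4 − 1 = 3 completes the 4 down.
(2,4) = 7 − 6 = 1 completes the 7 down.
(1,1) = 18 − 9 = 9 completes the 18 across.
(2,1) = 16 − 8 = 8 completes the 16 across.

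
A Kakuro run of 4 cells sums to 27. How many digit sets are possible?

3

4 distinct digits from 1–9 sum between 10 and 30.
Enumerating: {3,7,8,9}, {4,6,8,9}, {5,6,7,9}.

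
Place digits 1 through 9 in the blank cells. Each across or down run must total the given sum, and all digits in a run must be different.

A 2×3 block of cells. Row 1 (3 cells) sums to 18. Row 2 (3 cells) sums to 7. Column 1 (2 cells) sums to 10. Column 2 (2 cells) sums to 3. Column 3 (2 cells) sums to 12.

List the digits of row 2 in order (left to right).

7 in 3 cells must be {1,2,4}; 3 in 2 cells must be {1,2}.
The 7 across and the 12 down share only 4, so (2,3) = 4.
(1,3) = 12 − 4 = 8 completes the 12 down.
Given what's placed, (1,2) must be 1 to fit the 18 across and 3 down.
(2,2) = 3 − 1 = 2 completes the 3 down.
(1,1) = 18 − 9 = 9 completes the 18 across.
(2,1) = 7 − 6 = 1 completes the 7 across.

1 2 4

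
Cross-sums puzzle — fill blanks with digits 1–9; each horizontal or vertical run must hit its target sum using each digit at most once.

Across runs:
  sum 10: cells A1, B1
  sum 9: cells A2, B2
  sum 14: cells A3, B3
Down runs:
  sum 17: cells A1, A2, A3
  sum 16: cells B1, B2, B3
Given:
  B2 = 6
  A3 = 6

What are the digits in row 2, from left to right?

3, 6

A2 = 9 − 6 = 3 completes the 9 across.
B3 = 14 − 6 = 8 completes the 14 across.
A1 = 17 − 9 = 8 completes the 17 down.
B1 = 10 − 8 = 2 completes the 10 across.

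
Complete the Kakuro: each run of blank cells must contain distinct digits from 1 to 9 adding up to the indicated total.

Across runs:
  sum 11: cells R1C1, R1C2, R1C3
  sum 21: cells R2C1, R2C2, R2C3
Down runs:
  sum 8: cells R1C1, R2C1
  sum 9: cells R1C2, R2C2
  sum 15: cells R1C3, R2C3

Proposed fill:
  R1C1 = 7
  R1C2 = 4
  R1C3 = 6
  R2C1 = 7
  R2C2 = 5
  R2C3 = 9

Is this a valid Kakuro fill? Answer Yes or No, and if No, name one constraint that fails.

No — the down run R1C1–R2C1 sums to 14, not 8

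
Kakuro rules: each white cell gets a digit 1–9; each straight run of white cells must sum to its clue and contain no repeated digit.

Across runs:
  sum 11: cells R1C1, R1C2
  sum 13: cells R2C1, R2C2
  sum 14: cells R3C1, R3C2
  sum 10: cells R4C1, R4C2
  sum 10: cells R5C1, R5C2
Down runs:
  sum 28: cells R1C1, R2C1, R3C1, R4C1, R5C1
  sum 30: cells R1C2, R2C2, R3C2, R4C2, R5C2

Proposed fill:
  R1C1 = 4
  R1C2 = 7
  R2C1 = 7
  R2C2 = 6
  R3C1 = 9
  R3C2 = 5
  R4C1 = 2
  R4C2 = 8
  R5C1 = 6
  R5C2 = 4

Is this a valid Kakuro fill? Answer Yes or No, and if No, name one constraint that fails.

Across: 4+7=11; 7+6=13; 9+5=14; 2+8=10; 6+4=10. Down: 4+7+9+2+6=28; 7+6+5+8+4=30. No digit repeats within any run.

Yes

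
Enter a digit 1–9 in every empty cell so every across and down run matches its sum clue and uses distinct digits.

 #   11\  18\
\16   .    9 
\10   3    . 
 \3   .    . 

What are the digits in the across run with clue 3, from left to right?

16 in 2 cells must be {7,9}; 3 in 2 cells must be {1,2}.
R1C1 = 16 − 9 = 7 completes the 16 across.
R2C2 = 10 − 3 = 7 completes the 10 across.
R3C1 = 11 − 10 = 1 completes the 11 down.
R3C2 = 3 − 1 = 2 completes the 3 across.

1 2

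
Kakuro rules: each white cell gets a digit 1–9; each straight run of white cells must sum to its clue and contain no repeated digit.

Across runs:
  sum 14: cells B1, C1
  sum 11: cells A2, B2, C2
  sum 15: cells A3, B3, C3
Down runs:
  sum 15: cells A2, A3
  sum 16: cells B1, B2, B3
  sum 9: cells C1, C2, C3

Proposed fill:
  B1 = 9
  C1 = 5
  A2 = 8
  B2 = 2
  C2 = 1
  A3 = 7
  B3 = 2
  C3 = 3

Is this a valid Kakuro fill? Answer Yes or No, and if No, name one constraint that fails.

No — the across run A3–C3 sums to 12, not 15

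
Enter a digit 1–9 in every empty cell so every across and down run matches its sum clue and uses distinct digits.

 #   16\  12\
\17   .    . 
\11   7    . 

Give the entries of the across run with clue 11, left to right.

17 in 2 cells must be {8,9}; 16 in 2 cells must be {7,9}.
R1C1 = 16 − 7 = 9 completes the 16 down.
R1C2 = 17 − 9 = 8 completes the 17 across.
R2C2 = 11 − 7 = 4 completes the 11 across.

7 4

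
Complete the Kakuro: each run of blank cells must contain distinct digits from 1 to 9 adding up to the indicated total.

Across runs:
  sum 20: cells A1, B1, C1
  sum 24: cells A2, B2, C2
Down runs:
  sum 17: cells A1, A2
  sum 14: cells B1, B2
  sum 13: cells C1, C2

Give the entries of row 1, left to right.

9 5 6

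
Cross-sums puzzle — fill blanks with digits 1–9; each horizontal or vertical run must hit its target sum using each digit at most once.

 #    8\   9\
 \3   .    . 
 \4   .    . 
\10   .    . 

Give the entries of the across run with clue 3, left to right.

3 in 2 cells must be {1,2}; 4 in 2 cells must be {1,3}.
Nothing is forced directly, so branch on R1C1, whose candidates are 1 or 2. If R1C1 = 2: that forces R1C2 = 1, R2C1 = 1, R2C2 = 3, after which R3C1 would have to be in {1,2,3,4,6,7,8,9} for the 10 across but in {5} for the 8 down — contradiction. So R1C1 = 1.
R1C2 = 3 − 1 = 2 completes the 3 across.
Given what's placed, R2C1 must be 3 to fit the 4 across and 8 down.
R2C2 = 4 − 3 = 1 completes the 4 across.
R3C1 = 8 − 4 = 4 completes the 8 down.
R3C2 = 10 − 4 = 6 completes the 10 across.

1, 2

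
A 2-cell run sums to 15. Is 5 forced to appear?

No

Counterexample: {6,9} sums to 15 without using 5.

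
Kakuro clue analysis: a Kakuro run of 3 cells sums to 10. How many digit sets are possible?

3 distinct digits from 1–9 sum between 6 and 24.
Enumerating: {1,2,7}, {1,3,6}, {1,4,5}, {2,3,5}.

4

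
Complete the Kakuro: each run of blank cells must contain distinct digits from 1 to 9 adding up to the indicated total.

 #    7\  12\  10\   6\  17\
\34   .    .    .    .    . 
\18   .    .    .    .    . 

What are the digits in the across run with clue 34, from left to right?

34 in 5 cells must be {4,6,7,8,9}; 17 in 2 cells must be {8,9}.
Only 4 fits R1C4 under both its across sum 34 and down sum 6.
R2C4 = 6 − 4 = 2 completes the 6 down.
Given what's placed, R2C5 must be 8 to fit the 18 across and 17 down.
R1C1 = 6: the only remaining digit allowed by both the 34 across and the 7 down.
R1C5 = 17 − 8 = 9 completes the 17 down.
R2C1 = 7 − 6 = 1 completes the 7 down.
Nothing is forced directly, so branch on R2C2, whose candidates are 3 or 4. If R2C2 = 3: then R1C2 would have to be in {7,8} for the 34 across but in {9} for the 12 down — contradiction. So R2C2 = 4.
R1C2 = 12 − 4 = 8 completes the 12 down.
R1C3 = 34 − 27 = 7 completes the 34 across.

6 8 7 4 9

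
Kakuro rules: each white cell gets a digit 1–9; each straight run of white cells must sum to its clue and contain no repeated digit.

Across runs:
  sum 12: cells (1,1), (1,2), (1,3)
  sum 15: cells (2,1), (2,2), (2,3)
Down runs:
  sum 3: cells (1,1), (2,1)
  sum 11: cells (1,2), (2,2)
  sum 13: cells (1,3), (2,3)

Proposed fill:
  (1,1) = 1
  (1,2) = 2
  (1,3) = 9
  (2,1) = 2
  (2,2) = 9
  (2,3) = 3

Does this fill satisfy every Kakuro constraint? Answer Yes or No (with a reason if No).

No — the across run (2,1)–(2,3) sums to 14, not 15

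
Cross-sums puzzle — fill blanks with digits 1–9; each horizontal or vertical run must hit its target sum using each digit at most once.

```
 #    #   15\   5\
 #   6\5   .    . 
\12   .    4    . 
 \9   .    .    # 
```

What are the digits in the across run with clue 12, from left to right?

No cell is forced outright now. R1C2 can only be 2 or 3 (the digits allowed by both its 5 across and its 15 down). If R1C2 = 2: that forces R1C3 = 3, R2C3 = 2, after which R3C2 would have to be in {1,2,3,4,5,6,7,8} for the 9 across but in {9} for the 15 down — contradiction. So R1C2 = 3.
R1C3 = 5 − 3 = 2 completes the 5 across.
R2C3 = 5 − 2 = 3 completes the 5 down.
R3C2 = 15 − 7 = 8 completes the 15 down.
R2C1 = 12 − 7 = 5 completes the 12 across.
R3C1 = 9 − 8 = 1 completes the 9 across.

5 4 3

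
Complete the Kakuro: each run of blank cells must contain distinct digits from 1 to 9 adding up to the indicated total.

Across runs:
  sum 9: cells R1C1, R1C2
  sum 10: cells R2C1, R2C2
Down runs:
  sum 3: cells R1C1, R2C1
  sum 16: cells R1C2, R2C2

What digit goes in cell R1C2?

7

3 in 2 cells must be {1,2}; 16 in 2 cells must be {7,9}.
The 9 across and the 16 down share only 7, so R1C2 = 7.
R2C2 = 16 − 7 = 9 completes the 16 down.
R1C1 = 9 − 7 = 2 completes the 9 across.
R2C1 = 10 − 9 = 1 completes the 10 across.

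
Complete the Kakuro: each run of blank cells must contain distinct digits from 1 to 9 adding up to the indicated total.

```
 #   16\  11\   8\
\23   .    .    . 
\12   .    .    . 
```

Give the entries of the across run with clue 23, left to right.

9 8 6

23 in 3 cells must be {6,8,9}; 16 in 2 cells must be {7,9}.
The 23 across and the 16 down share only 9, so R1C1 = 9.
Given what's placed, R1C3 must be 6 to fit the 23 across and 8 down.
R2C1 = 16 − 9 = 7 completes the 16 down.
R2C3 = 8 − 6 = 2 completes the 8 down.
R1C2 = 23 − 15 = 8 completes the 23 across.
R2C2 = 12 − 9 = 3 completes the 12 across.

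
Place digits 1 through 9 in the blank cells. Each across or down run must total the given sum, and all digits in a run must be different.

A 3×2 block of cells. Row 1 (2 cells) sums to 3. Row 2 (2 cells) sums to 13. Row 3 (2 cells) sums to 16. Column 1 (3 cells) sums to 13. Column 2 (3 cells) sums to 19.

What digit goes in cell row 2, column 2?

3 in 2 cells must be {1,2}; 16 in 2 cells must be {7,9}.
The 3 across and the 19 down share only 2, so (1,2) = 2.
Given what's placed, (3,2) must be 9 to fit the 16 across and 19 down.
(1,1) = 3 − 2 = 1 completes the 3 across.
(2,2) = 19 − 11 = 8 completes the 19 down.
(3,1) = 16 − 9 = 7 completes the 16 across.
(2,1) = 13 − 8 = 5 completes the 13 across.

8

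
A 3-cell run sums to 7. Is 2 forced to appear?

Yes

The only way to make 7 from 3 distinct digits is {1,2,4}, which contains 2.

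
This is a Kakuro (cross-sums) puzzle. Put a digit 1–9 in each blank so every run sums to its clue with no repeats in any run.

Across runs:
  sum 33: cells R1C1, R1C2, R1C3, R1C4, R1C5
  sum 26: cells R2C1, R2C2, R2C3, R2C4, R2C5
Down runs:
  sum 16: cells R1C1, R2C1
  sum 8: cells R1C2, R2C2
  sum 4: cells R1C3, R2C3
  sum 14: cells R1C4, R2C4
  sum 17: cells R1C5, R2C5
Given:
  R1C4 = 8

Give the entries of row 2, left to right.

16 in 2 cells must be {7,9}; 4 in 2 cells must be {1,3}; 17 in 2 cells must be {8,9}.
Given what's placed, R1C3 must be 3 to fit the 33 across and 4 down.
R1C5 = 9: the only remaining digit allowed by both the 33 across and the 17 down.
R2C3 = 4 − 3 = 1 completes the 4 down.
R2C4 = 14 − 8 = 6 completes the 14 down.
R2C5 = 17 − 9 = 8 completes the 17 down.
R1C1 = 7: the only remaining digit allowed by both the 33 across and the 16 down.
R1C2 = 33 − 27 = 6 completes the 33 across.
R2C1 = 16 − 7 = 9 completes the 16 down.
R2C2 = 26 − 24 = 2 completes the 26 across.

9 2 1 6 8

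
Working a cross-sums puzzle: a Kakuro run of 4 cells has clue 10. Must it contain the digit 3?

The only way to make 10 from 4 distinct digits is {1,2,3,4}, which contains 3.

Yes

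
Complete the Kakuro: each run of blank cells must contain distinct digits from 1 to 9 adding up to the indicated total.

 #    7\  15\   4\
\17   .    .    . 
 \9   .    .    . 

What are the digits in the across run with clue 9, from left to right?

2 6 1

4 in 2 cells must be {1,3}.
The 9 across and the 15 down share only 6, so R2C2 = 6.
Given what's placed, R2C3 must be 1 to fit the 9 across and 4 down.
R1C2 = 15 − 6 = 9 completes the 15 down.
R1C3 = 4 − 1 = 3 completes the 4 down.
R2C1 = 9 − 7 = 2 completes the 9 across.
R1C1 = 17 − 12 = 5 completes the 17 across.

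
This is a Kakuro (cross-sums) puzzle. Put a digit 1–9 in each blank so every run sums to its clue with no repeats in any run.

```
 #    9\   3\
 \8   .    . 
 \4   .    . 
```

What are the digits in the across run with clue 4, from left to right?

3 1

4 in 2 cells must be {1,3}; 3 in 2 cells must be {1,2}.
The 4 across and the 3 down share only 1, so R2C2 = 1.
R1C2 = 3 − 1 = 2 completes the 3 down.
R2C1 = 4 − 1 = 3 completes the 4 across.
R1C1 = 8 − 2 = 6 completes the 8 across.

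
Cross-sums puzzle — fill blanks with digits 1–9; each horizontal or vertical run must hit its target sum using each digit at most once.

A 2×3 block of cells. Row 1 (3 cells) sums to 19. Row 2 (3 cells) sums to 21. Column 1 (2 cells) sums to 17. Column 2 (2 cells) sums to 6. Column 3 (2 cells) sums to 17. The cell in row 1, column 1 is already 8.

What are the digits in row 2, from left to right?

17 in 2 cells must be {8,9}.
(1,3) = 9: the only remaining digit allowed by both the 19 across and the 17 down.
(2,1) = 17 − 8 = 9 completes the 17 down.
(2,3) = 17 − 9 = 8 completes the 17 down.
(1,2) = 19 − 17 = 2 completes the 19 across.
(2,2) = 21 − 17 = 4 completes the 21 across.

9 4 8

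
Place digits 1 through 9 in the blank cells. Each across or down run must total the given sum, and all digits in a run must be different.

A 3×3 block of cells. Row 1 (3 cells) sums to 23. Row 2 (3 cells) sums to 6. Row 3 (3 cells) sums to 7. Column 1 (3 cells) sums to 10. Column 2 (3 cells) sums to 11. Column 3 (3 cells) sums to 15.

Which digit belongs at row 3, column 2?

2

23 in 3 cells must be {6,8,9}; 6 in 3 cells must be {1,2,3}; 7 in 3 cells must be {1,2,4}.
Only 6 fits (1,1) under both its across sum 23 and down sum 10.
Given what's placed, (1,2) must be 8 to fit the 23 across and 11 down.
(1,3) = 23 − 14 = 9 completes the 23 across.
(3,1) = 1: the only remaining digit allowed by both the 7 across and the 10 down.
Given what's placed, (3,2) must be 2 to fit the 7 across and 11 down.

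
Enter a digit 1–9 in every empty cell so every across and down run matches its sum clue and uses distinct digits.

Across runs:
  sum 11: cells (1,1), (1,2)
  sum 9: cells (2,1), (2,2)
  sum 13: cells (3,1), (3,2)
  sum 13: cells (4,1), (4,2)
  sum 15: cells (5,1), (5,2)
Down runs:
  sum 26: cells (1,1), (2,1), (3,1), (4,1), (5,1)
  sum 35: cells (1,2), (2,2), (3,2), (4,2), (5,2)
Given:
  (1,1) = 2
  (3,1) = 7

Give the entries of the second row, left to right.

4 5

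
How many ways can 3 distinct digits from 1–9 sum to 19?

5

3 distinct digits from 1–9 sum between 6 and 24.
Enumerating: {2,8,9}, {3,7,9}, {4,6,9}, {4,7,8}, {5,6,8}.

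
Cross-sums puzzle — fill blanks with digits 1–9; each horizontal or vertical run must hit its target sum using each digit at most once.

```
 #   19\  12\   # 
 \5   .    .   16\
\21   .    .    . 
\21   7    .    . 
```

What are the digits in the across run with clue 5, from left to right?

4, 1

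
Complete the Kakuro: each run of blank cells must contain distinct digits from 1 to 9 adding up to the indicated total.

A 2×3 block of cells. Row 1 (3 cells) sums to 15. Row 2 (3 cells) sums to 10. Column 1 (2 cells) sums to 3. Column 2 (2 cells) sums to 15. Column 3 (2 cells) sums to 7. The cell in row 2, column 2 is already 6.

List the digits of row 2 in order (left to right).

3 in 2 cells must be {1,2}.
(1,2) = 15 − 6 = 9 completes the 15 down.
Given what's placed, (2,1) must be 1 to fit the 10 across and 3 down.
(2,3) = 10 − 7 = 3 completes the 10 across.
(1,1) = 3 − 1 = 2 completes the 3 down.
(1,3) = 15 − 11 = 4 completes the 15 across.

1, 6, 3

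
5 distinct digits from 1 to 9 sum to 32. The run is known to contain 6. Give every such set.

{2,6,7,8,9}; {4,5,6,8,9}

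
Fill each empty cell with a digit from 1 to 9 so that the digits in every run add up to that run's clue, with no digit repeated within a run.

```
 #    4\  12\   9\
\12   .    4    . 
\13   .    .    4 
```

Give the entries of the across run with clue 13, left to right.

1, 8, 4

4 in 2 cells must be {1,3}.
R1C3 = 9 − 4 = 5 completes the 9 down.
R2C2 = 12 − 4 = 8 completes the 12 down.
R1C1 = 12 − 9 = 3 completes the 12 across.
R2C1 = 13 − 12 = 1 completes the 13 across.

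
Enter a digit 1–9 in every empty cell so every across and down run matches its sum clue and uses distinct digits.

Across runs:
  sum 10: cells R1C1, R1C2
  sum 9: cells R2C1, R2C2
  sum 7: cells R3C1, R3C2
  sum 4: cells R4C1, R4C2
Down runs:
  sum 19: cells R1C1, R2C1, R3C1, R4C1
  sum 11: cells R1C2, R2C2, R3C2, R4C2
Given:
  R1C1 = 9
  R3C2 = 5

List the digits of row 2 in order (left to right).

7, 2

4 in 2 cells must be {1,3}; 11 in 4 cells must be {1,2,3,5}.
R1C2 = 10 − 9 = 1 completes the 10 across.
R3C1 = 7 − 5 = 2 completes the 7 across.
R4C2 = 3: the only remaining digit allowed by both the 4 across and the 11 down.
R2C2 = 11 − 9 = 2 completes the 11 down.
R4C1 = 4 − 3 = 1 completes the 4 across.
R2C1 = 9 − 2 = 7 completes the 9 across.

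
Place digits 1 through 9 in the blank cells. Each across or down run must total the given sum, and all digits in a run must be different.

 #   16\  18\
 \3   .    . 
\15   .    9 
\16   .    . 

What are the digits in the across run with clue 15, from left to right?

6 9

3 in 2 cells must be {1,2}; 16 in 2 cells must be {7,9}.
R2C1 = 15 − 9 = 6 completes the 15 across.
R3C2 = 7: the only remaining digit allowed by both the 16 across and the 18 down.
R1C2 = 18 − 16 = 2 completes the 18 down.
R3C1 = 16 − 7 = 9 completes the 16 across.
R1C1 = 3 − 2 = 1 completes the 3 across.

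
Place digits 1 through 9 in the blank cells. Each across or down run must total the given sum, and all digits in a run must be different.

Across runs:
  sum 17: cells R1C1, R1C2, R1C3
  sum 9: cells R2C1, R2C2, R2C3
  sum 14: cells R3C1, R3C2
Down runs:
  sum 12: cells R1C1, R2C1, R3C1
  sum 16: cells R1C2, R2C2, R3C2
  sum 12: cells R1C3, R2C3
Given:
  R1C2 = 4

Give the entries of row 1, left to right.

6 4 7

Nothing is forced directly, so branch on R3C2, whose candidates are 5 or 9. If R3C2 = 5: then R2C2 would have to be in {1,2,3,4,5,6} for the 9 across but in {7} for the 16 down — contradiction. So R3C2 = 9.
R2C2 = 16 − 13 = 3 completes the 16 down.
R3C1 = 14 − 9 = 5 completes the 14 across.
R1C1 = 6: the only remaining digit allowed by both the 17 across and the 12 down.
R1C3 = 17 − 10 = 7 completes the 17 across.
R2C1 = 12 − 11 = 1 completes the 12 down.
R2C3 = 9 − 4 = 5 completes the 9 across.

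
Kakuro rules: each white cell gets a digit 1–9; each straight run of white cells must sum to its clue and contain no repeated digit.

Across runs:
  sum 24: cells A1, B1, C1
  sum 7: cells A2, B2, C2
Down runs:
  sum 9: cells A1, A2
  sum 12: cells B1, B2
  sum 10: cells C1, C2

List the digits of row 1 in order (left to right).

7, 8, 9

24 in 3 cells must be {7,8,9}; 7 in 3 cells must be {1,2,4}.
The 7 across and the 12 down share only 4, so B2 = 4.
B1 = 12 − 4 = 8 completes the 12 down.
Given what's placed, A1 must be 7 to fit the 24 across and 9 down.
C1 = 24 − 15 = 9 completes the 24 across.
A2 = 9 − 7 = 2 completes the 9 down.
C2 = 7 − 6 = 1 completes the 7 across.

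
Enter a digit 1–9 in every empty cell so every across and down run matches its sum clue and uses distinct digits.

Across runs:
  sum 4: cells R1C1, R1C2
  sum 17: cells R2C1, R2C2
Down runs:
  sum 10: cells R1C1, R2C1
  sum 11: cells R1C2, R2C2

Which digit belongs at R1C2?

4 in 2 cells must be {1,3}; 17 in 2 cells must be {8,9}.
The 4 across and the 11 down share only 3, so R1C2 = 3.
R2C2 = 11 − 3 = 8 completes the 11 down.
R1C1 = 4 − 3 = 1 completes the 4 across.
R2C1 = 17 − 8 = 9 completes the 17 across.

3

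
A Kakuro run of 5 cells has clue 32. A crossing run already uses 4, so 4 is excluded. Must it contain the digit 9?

Every partition of 32 into 5 distinct digits under that restriction includes 9: {2,6,7,8,9}, {3,5,7,8,9}.

Yes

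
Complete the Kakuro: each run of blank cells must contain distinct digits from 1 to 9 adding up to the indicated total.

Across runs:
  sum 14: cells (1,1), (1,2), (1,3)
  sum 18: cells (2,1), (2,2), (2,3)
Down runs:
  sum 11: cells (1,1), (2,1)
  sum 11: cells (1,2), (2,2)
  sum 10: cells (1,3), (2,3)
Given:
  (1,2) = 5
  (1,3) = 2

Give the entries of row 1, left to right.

(1,1) = 14 − 7 = 7 completes the 14 across.
(2,1) = 11 − 7 = 4 completes the 11 down.
(2,2) = 11 − 5 = 6 completes the 11 down.
(2,3) = 18 − 10 = 8 completes the 18 across.

7, 5, 2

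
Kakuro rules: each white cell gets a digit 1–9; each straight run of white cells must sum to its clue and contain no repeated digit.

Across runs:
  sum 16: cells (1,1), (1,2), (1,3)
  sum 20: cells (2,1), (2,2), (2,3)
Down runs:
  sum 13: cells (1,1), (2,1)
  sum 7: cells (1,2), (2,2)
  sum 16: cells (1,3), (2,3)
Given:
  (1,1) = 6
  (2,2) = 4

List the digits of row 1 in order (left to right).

6 3 7

16 in 2 cells must be {7,9}.
(1,2) = 7 − 4 = 3 completes the 7 down.
(1,3) = 16 − 9 = 7 completes the 16 across.
(2,1) = 13 − 6 = 7 completes the 13 down.
(2,3) = 20 − 11 = 9 completes the 20 across.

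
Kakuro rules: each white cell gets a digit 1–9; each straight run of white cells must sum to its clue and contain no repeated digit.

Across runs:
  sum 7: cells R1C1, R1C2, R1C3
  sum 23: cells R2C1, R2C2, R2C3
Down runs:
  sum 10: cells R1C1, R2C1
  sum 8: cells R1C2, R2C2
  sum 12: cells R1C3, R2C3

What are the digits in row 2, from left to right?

9 6 8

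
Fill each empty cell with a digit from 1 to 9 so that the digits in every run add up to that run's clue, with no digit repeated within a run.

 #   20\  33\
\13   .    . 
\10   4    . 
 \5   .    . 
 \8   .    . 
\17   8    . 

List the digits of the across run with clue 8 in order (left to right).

17 in 2 cells must be {8,9}.
R1C1 = 5: the only remaining digit allowed by both the 13 across and the 20 down.
R1C2 = 13 − 5 = 8 completes the 13 across.
R2C2 = 10 − 4 = 6 completes the 10 across.
Given what's placed, R3C2 must be 3 to fit the 5 across and 33 down.
R4C2 = 7: the only remaining digit allowed by both the 8 across and the 33 down.
R5C2 = 17 − 8 = 9 completes the 17 across.
R3C1 = 5 − 3 = 2 completes the 5 across.
R4C1 = 8 − 7 = 1 completes the 8 across.

1 7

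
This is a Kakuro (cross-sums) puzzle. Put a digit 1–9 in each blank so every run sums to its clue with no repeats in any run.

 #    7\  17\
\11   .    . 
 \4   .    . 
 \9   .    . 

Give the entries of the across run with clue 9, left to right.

4 in 2 cells must be {1,3}; 7 in 3 cells must be {1,2,4}.
The 4 across and the 7 down share only 1, so R2C1 = 1.
R2C2 = 4 − 1 = 3 completes the 4 across.
Nothing is forced directly, so branch on R1C1, whose candidates are 2 or 4. If R1C1 = 4: then R1C2 would have to be in {7} for the 11 across but in {5,6,8,9} for the 17 down — contradiction. So R1C1 = 2.
R1C2 = 11 − 2 = 9 completes the 11 across.
R3C1 = 7 − 3 = 4 completes the 7 down.
R3C2 = 9 − 4 = 5 completes the 9 across.

4 5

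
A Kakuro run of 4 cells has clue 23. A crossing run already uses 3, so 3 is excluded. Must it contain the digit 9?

Counterexample: {2,6,7,8} sums to 23 under that restriction without using 9.

No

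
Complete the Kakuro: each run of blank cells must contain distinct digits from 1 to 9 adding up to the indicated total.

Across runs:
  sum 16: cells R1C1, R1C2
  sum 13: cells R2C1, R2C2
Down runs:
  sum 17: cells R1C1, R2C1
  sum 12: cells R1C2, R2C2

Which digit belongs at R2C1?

8

16 in 2 cells must be {7,9}; 17 in 2 cells must be {8,9}.
The 16 across and the 17 down share only 9, so R1C1 = 9.
R1C2 = 16 − 9 = 7 completes the 16 across.
R2C1 = 17 − 9 = 8 completes the 17 down.
R2C2 = 13 − 8 = 5 completes the 13 across.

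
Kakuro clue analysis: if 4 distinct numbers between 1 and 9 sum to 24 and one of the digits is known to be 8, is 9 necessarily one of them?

Counterexample: {3,6,7,8} sums to 24 under that restriction without using 9.

No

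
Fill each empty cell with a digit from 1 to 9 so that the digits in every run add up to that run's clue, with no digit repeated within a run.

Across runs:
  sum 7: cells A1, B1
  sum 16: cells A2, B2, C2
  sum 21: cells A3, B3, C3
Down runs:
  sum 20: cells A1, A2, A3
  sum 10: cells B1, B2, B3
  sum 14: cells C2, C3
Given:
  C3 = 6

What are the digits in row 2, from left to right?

7 1 8

C2 = 14 − 6 = 8 completes the 14 down.
B3 = 7: the only remaining digit allowed by both the 21 across and the 10 down.
A3 = 21 − 13 = 8 completes the 21 across.
No cell is forced outright now. A1 can only be 3 or 5 (the digits allowed by both its 7 across and its 20 down). If A1 = 3: then B1 would have to be in {4} for the 7 across but in {1,2} for the 10 down — contradiction. So A1 = 5.
B1 = 7 − 5 = 2 completes the 7 across.
A2 = 20 − 13 = 7 completes the 20 down.
B2 = 16 − 15 = 1 completes the 16 across.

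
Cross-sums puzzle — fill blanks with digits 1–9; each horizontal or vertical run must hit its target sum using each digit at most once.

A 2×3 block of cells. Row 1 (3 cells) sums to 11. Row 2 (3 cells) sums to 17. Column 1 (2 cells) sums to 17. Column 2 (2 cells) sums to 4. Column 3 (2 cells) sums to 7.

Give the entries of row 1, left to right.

17 in 2 cells must be {8,9}; 4 in 2 cells must be {1,3}.
The 11 across and the 17 down share only 8, so (1,1) = 8.
Given what's placed, (1,2) must be 1 to fit the 11 across and 4 down.
(1,3) = 11 − 9 = 2 completes the 11 across.
(2,1) = 17 − 8 = 9 completes the 17 down.
(2,2) = 4 − 1 = 3 completes the 4 down.
(2,3) = 17 − 12 = 5 completes the 17 across.

8 1 2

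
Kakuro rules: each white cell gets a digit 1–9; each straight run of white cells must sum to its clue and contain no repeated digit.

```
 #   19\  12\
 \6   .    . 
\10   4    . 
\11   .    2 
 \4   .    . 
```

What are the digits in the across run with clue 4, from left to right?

1 3

4 in 2 cells must be {1,3}.
R2C2 = 10 − 4 = 6 completes the 10 across.
R3C1 = 11 − 2 = 9 completes the 11 across.
Given what's placed, R4C1 must be 1 to fit the 4 across and 19 down.
R4C2 = 4 − 1 = 3 completes the 4 across.
R1C1 = 19 − 14 = 5 completes the 19 down.
R1C2 = 6 − 5 = 1 completes the 6 across.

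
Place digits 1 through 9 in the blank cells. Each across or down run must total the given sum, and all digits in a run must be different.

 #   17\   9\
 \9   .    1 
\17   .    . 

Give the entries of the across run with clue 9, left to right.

17 in 2 cells must be {8,9}.
R1C1 = 9 − 1 = 8 completes the 9 across.
R2C1 = 17 − 8 = 9 completes the 17 down.
R2C2 = 17 − 9 = 8 completes the 17 across.

8 1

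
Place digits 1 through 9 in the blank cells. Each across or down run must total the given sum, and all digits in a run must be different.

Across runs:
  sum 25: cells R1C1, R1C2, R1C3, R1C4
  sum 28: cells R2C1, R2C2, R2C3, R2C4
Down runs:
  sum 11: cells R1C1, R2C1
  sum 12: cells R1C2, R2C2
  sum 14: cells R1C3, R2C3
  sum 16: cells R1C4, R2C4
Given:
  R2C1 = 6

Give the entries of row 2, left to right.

6 8 5 9

16 in 2 cells must be {7,9}.
R1C1 = 11 − 6 = 5 completes the 11 down.
R2C4 = 9: the only remaining digit allowed by both the 28 across and the 16 down.
R1C4 = 16 − 9 = 7 completes the 16 down.
R1C3 = 9: the only remaining digit allowed by both the 25 across and the 14 down.
R2C3 = 14 − 9 = 5 completes the 14 down.
R1C2 = 25 − 21 = 4 completes the 25 across.
R2C2 = 28 − 20 = 8 completes the 28 across.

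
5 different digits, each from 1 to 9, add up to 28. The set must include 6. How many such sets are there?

6

5 distinct digits from 1–9 sum between 15 and 35.
Keeping only sets containing 6.
Enumerating: {1,4,6,8,9}, {1,5,6,7,9}, {2,3,6,8,9}, {2,4,6,7,9}, {2,5,6,7,8}, {3,4,6,7,8}.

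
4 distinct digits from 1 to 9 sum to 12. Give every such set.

{1,2,3,6}; {1,2,4,5}

4 distinct digits from 1–9 sum between 10 and 30.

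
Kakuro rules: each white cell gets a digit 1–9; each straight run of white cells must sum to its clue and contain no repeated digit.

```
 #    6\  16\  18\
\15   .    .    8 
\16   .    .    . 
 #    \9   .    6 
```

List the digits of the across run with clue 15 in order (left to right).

R2C3 = 18 − 14 = 4 completes the 18 down.
R3C2 = 9 − 6 = 3 completes the 9 across.
R2C1 = 5: the only remaining digit allowed by both the 16 across and the 6 down.
R2C2 = 16 − 9 = 7 completes the 16 across.
R1C1 = 6 − 5 = 1 completes the 6 down.
R1C2 = 15 − 9 = 6 completes the 15 across.

1 6 8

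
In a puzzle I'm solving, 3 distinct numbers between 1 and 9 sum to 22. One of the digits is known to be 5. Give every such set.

{5,8,9}

3 distinct digits from 1–9 sum between 6 and 24.
Keeping only sets containing 5.
Only one set works: {5,8,9}.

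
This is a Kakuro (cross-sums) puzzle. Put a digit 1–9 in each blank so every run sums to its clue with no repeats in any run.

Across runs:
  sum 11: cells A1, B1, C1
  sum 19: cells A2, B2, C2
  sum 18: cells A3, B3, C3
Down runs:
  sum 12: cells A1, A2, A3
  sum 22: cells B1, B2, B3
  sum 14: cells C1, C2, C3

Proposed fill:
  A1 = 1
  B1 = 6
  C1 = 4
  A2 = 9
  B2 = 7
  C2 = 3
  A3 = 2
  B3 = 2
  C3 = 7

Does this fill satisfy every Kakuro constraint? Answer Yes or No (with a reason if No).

No — the down run B1–B3 sums to 15, not 22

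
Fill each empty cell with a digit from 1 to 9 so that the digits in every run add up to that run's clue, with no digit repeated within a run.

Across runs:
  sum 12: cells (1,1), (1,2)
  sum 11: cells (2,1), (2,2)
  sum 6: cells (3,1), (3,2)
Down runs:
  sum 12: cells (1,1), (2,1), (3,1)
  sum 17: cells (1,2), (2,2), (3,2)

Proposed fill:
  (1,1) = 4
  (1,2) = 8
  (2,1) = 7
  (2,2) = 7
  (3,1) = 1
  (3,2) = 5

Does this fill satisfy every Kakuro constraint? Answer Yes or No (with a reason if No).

No — the across run (2,1)–(2,2) sums to 14, not 11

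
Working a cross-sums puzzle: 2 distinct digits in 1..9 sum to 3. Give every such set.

2 distinct digits from 1–9 sum between 3 and 17.
Only one set works: {1,2}.

{1,2}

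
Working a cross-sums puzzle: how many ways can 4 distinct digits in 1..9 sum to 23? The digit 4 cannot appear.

6

4 distinct digits from 1–9 sum between 10 and 30.
Dropping sets that contain 4.
Enumerating: {1,5,8,9}, {1,6,7,9}, {2,5,7,9}, {2,6,7,8}, {3,5,6,9}, {3,5,7,8}.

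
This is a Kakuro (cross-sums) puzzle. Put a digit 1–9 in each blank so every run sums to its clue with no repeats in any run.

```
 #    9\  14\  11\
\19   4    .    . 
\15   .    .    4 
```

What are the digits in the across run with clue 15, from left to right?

5 6 4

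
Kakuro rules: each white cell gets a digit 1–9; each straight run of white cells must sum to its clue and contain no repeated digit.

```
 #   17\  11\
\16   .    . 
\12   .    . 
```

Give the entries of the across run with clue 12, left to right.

16 in 2 cells must be {7,9}; 17 in 2 cells must be {8,9}.
The 16 across and the 17 down share only 9, so R1C1 = 9.
R1C2 = 16 − 9 = 7 completes the 16 across.
R2C1 = 17 − 9 = 8 completes the 17 down.
R2C2 = 12 − 8 = 4 completes the 12 across.

8 4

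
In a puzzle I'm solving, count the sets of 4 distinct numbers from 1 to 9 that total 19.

11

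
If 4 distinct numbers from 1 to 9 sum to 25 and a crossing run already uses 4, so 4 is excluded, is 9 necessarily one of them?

Every partition of 25 into 4 distinct digits under that restriction includes 9: {1,7,8,9}, {2,6,8,9}, {3,5,8,9}, {3,6,7,9}.

Yes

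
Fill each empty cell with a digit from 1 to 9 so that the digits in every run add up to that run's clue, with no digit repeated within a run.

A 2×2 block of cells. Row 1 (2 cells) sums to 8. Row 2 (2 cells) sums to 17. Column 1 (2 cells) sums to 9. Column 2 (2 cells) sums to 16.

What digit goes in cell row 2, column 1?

17 in 2 cells must be {8,9}; 16 in 2 cells must be {7,9}.
The 8 across and the 16 down share only 7, so (1,2) = 7.
The 17 across and the 9 down share only 8, so (2,1) = 8.
(2,2) = 17 − 8 = 9 completes the 17 across.
(1,1) = 8 − 7 = 1 completes the 8 across.

8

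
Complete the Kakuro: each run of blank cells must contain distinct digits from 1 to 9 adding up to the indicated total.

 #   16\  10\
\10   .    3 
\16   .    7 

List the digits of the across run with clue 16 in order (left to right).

16 in 2 cells must be {7,9}.
R1C1 = 10 − 3 = 7 completes the 10 across.
R2C1 = 16 − 7 = 9 completes the 16 across.

9 7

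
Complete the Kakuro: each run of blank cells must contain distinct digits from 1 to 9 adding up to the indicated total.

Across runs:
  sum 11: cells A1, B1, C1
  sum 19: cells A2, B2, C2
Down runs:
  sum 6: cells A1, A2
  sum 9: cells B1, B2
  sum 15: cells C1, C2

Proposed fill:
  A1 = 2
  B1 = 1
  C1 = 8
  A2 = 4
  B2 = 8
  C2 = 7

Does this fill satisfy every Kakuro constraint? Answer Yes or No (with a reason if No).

Across: 2+1+8=11; 4+8+7=19. Down: 2+4=6; 1+8=9; 8+7=15. No digit repeats within any run.

Yes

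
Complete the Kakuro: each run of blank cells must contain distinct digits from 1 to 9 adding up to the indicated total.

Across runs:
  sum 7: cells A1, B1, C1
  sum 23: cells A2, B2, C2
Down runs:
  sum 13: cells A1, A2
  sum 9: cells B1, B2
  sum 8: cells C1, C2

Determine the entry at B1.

1

7 in 3 cells must be {1,2,4}; 23 in 3 cells must be {6,8,9}.
The 7 across and the 13 down share only 4, so A1 = 4.
A2 = 13 − 4 = 9 completes the 13 down.
Given what's placed, C2 must be 6 to fit the 23 across and 8 down.
C1 = 8 − 6 = 2 completes the 8 down.
B2 = 23 − 15 = 8 completes the 23 across.
B1 = 7 − 6 = 1 completes the 7 across.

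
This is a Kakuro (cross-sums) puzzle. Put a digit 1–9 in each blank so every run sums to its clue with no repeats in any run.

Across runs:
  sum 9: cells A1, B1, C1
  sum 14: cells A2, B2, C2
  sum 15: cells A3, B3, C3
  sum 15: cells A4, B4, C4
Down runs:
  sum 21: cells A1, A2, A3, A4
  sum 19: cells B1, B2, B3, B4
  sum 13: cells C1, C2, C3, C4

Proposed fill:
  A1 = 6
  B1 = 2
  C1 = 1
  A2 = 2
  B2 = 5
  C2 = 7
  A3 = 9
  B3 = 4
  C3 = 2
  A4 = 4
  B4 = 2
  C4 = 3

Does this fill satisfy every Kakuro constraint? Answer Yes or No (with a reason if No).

No — the across run A4–C4 sums to 9, not 15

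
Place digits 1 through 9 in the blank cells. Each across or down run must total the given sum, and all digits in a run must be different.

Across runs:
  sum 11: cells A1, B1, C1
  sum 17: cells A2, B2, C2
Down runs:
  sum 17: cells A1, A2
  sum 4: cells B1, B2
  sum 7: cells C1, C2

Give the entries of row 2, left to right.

17 in 2 cells must be {8,9}; 4 in 2 cells must be {1,3}.
The 11 across and the 17 down share only 8, so A1 = 8.
Given what's placed, B1 must be 1 to fit the 11 across and 4 down.
C1 = 11 − 9 = 2 completes the 11 across.
A2 = 17 − 8 = 9 completes the 17 down.
B2 = 4 − 1 = 3 completes the 4 down.
C2 = 17 − 12 = 5 completes the 17 across.

9 3 5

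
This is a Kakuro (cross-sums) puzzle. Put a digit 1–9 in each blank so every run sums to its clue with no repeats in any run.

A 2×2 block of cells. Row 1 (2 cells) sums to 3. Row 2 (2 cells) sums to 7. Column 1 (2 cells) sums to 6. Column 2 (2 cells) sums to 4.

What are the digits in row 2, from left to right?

4 3

3 in 2 cells must be {1,2}; 4 in 2 cells must be {1,3}.
The 3 across and the 4 down share only 1, so (1,2) = 1.
(2,2) = 4 − 1 = 3 completes the 4 down.
(1,1) = 3 − 1 = 2 completes the 3 across.
(2,1) = 7 − 3 = 4 completes the 7 across.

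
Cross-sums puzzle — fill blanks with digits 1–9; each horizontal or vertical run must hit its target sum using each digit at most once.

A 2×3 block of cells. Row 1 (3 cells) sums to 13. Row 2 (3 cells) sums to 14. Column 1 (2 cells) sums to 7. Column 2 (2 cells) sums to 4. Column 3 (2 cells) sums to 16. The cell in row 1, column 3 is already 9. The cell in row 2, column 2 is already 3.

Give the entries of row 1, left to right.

3 1 9

4 in 2 cells must be {1,3}; 16 in 2 cells must be {7,9}.
(1,2) = 4 − 3 = 1 completes the 4 down.
(2,3) = 16 − 9 = 7 completes the 16 down.
(1,1) = 13 − 10 = 3 completes the 13 across.
(2,1) = 14 − 10 = 4 completes the 14 across.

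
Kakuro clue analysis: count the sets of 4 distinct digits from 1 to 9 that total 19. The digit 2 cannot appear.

6

4 distinct digits from 1–9 sum between 10 and 30.
Dropping sets that contain 2.
Enumerating: {1,3,6,9}, {1,3,7,8}, {1,4,5,9}, {1,4,6,8}, {1,5,6,7}, {3,4,5,7}.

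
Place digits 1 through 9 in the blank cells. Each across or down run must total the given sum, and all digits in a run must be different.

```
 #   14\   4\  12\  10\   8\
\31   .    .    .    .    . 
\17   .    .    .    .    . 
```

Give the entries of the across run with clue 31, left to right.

8, 1, 7, 9, 6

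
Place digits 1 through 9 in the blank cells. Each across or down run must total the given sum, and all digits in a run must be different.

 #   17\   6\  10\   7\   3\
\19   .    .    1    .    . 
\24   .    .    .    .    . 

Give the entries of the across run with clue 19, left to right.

17 in 2 cells must be {8,9}; 3 in 2 cells must be {1,2}.
Given what's placed, R1C5 must be 2 to fit the 19 across and 3 down.
R2C3 = 10 − 1 = 9 completes the 10 down.
R2C5 = 3 − 2 = 1 completes the 3 down.
Given what's placed, R2C1 must be 8 to fit the 24 across and 17 down.
R1C1 = 17 − 8 = 9 completes the 17 down.
Given what's placed, R1C2 must be 4 to fit the 19 across and 6 down.
R1C4 = 19 − 16 = 3 completes the 19 across.

9 4 1 3 2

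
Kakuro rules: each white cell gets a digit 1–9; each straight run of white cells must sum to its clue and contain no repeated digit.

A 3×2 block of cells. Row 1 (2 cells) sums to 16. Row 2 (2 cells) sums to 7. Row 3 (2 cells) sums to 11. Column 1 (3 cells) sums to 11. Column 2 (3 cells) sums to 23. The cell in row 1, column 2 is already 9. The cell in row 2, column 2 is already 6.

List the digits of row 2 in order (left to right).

1, 6

16 in 2 cells must be {7,9}; 23 in 3 cells must be {6,8,9}.
(1,1) = 16 − 9 = 7 completes the 16 across.
(2,1) = 7 − 6 = 1 completes the 7 across.
(3,1) = 11 − 8 = 3 completes the 11 down.
(3,2) = 11 − 3 = 8 completes the 11 across.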